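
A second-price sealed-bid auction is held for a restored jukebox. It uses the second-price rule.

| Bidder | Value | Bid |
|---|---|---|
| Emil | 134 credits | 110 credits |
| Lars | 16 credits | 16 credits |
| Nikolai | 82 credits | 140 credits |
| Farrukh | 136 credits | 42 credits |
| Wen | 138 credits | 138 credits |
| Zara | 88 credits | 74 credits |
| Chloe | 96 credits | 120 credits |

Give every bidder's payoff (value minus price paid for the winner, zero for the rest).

Emil 0 credits, Lars 0 credits, Nikolai -56 credits, Farrukh 0 credits, Wen 0 credits, Zara 0 credits, Chloe 0 credits.

Ranking the bids: Nikolai 140 credits > Wen 138 credits > Chloe 120 credits > Emil 110 credits > Zara 74 credits > Farrukh 42 credits > Lars 16 credits.
Nikolai has the top bid and wins; the price is the second-highest bid, 138 credits.
Nikolai's payoff = 82 credits − 138 credits = -56 credits. All other bidders lose, so their payoff is 0.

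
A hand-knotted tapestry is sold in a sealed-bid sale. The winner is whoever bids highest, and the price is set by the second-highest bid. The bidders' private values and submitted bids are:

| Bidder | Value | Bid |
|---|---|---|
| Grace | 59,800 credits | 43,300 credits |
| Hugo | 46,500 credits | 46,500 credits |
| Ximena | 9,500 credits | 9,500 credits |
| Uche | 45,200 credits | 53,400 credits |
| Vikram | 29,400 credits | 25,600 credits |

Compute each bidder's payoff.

Sorted high to low: Uche 53,400 credits > Hugo 46,500 credits > Grace 43,300 credits > Vikram 25,600 credits > Ximena 9,500 credits.
Uche has the top bid and wins; the price is the second-highest bid, 46,500 credits.
Uche's payoff = 45,200 credits − 46,500 credits = -1,300 credits. All other bidders lose, so their payoff is 0.

Payoffs: Grace 0 credits, Hugo 0 credits, Ximena 0 credits, Uche -1,300 credits, Vikram 0 credits.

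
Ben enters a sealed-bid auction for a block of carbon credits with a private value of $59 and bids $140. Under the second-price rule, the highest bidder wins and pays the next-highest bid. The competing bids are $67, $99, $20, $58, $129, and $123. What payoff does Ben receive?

Highest competing bid: $129.
Ben's bid $140 is the highest overall, so Ben wins and pays the second-highest bid, $129.
Payoff = value − price = $59 − $129 = -$70.

-$70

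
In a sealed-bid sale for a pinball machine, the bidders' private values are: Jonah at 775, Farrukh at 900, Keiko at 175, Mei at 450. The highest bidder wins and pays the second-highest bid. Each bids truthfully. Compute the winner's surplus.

Bids in descending order: Farrukh 900; Jonah 775; Mei 450; Keiko 175.
Farrukh wins with the top bid and pays the second-highest, 775.
Surplus = 900 − 775 = 125.

Winner's surplus: 125.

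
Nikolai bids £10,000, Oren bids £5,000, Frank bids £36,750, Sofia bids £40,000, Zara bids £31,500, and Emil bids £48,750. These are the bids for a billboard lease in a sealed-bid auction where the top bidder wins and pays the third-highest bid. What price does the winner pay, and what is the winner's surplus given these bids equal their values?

The winner pays £36,750 for a surplus of £12,000.

Ranking the bids: Emil £48,750, then Sofia £40,000, then Frank £36,750, then Zara £31,500, then Nikolai £10,000, then Oren £5,000.
Emil is the highest bidder, so Emil wins.
Under the third-price rule, the price is the third-highest bid: £36,750.
Surplus = £48,750 − £36,750 = £12,000.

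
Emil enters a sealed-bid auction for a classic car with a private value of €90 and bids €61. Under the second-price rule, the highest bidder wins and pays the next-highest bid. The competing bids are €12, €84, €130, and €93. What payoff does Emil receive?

Payoff = €0.

Highest competing bid: €130.
Emil's bid €61 is not the highest, so Emil loses, pays nothing, and earns zero payoff.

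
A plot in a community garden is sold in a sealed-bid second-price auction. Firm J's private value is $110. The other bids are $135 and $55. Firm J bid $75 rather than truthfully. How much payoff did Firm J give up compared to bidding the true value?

The highest competing bid is $135.
Bidding truthfully at $110: the top bid is $135 (a rival), so Firm J loses. Payoff = $0.
Bidding $75: the top bid is $135 (a rival), so Firm J loses. Payoff = $0.
Regret = truthful payoff − actual payoff = $0 − $0 = $0.
The bid only affects whether you win, not the price — here both bids land on the same side of the top rival bid, so the deviation is payoff-neutral.

Payoff forgone: $0.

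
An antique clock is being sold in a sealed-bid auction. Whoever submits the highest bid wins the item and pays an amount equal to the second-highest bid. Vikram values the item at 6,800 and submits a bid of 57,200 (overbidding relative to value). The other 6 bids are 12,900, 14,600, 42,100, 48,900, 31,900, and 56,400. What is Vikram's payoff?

Payoff = -49,600.

Highest competing bid: 56,400.
Vikram's bid 57,200 is the highest overall, so Vikram wins and pays the second-highest bid, 56,400.
Payoff = value − price = 6,800 − 56,400 = -49,600.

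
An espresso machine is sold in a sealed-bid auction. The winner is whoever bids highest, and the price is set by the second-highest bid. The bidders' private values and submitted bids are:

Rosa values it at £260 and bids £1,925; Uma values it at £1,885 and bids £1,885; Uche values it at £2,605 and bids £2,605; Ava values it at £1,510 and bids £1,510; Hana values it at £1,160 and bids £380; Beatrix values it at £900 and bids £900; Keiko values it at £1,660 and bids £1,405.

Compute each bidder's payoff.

Ranking the bids: Uche £2,605 > Rosa £1,925 > Uma £1,885 > Ava £1,510 > Keiko £1,405 > Beatrix £900 > Hana £380.
Uche has the top bid and wins; the price is the second-highest bid, £1,925.
Uche's payoff = £2,605 − £1,925 = £680. All other bidders lose, so their payoff is 0.

Payoffs: Rosa £0, Uma £0, Uche £680, Ava £0, Hana £0, Beatrix £0, Keiko £0.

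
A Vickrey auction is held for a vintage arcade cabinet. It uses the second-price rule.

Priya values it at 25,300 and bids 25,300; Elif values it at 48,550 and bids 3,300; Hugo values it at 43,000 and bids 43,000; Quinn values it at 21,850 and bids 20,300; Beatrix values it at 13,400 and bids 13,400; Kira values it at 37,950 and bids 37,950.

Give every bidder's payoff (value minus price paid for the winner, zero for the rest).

Sorted high to low: Hugo 43,000; Kira 37,950; Priya 25,300; Quinn 20,300; Beatrix 13,400; Elif 3,300.
Hugo has the top bid and wins; the price is the second-highest bid, 37,950.
Hugo's payoff = 43,000 − 37,950 = 5,050. All other bidders lose, so their payoff is 0.

Priya 0, Elif 0, Hugo 5,050, Quinn 0, Beatrix 0, Kira 0.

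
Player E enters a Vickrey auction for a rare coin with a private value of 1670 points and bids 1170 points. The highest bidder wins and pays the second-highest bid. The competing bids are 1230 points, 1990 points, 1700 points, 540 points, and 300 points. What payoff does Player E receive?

Highest competing bid: 1990 points.
Player E's bid 1170 points is not the highest, so Player E loses, pays nothing, and earns zero payoff.

Player E's payoff: 0 points.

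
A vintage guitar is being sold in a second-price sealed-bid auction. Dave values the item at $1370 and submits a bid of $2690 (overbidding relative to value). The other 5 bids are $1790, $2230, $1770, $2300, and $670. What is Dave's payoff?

Highest competing bid: $2300.
Dave's bid $2690 is the highest overall, so Dave wins and pays the second-highest bid, $2300.
Payoff = value − price = $1370 − $2300 = -$930.
Overbidding won the item at a price above value — truthful bidding would have avoided this loss.

Payoff = -$930.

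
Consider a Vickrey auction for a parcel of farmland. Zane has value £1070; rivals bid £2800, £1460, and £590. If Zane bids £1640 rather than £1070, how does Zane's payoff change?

The highest competing bid is £2800.
Bidding truthfully at £1070: the top bid is £2800 (a rival), so Zane loses. Payoff = £0.
Bidding £1640: the top bid is £2800 (a rival), so Zane loses. Payoff = £0.
Change = £0 − £0 = £0.
The bid only affects whether you win, not the price — here both bids land on the same side of the top rival bid, so the deviation is payoff-neutral.

Change in payoff: £0.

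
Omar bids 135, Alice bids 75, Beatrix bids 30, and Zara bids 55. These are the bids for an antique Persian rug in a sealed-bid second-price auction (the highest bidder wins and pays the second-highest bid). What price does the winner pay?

Bids in descending order: Omar 135; Alice 75; Zara 55; Beatrix 30.
Omar is the highest bidder, so Omar wins.
Under the second-price rule, the price is the second-highest bid: 75.

Price paid: 75.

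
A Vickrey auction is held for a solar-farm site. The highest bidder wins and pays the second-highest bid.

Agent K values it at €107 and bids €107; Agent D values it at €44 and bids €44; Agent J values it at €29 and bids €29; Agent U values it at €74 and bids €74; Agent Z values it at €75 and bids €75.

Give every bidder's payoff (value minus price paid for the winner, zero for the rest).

Payoffs: Agent K €32, Agent D €0, Agent J €0, Agent U €0, Agent Z €0.

Ordered from highest: Agent K €107; Agent Z €75; Agent U €74; Agent D €44; Agent J €29.
Agent K has the top bid and wins; the price is the second-highest bid, €75.
Agent K's payoff = €107 − €75 = €32. All other bidders lose, so their payoff is 0.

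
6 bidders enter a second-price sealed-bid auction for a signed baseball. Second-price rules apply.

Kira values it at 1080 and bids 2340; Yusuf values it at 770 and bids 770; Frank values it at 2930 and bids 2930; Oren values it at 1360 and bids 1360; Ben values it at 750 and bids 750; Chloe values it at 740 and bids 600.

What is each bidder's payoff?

Bids in descending order: Frank 2930 > Kira 2340 > Oren 1360 > Yusuf 770 > Ben 750 > Chloe 600.
Frank has the top bid and wins; the price is the second-highest bid, 2340.
Frank's payoff = 2930 − 2340 = 590. All other bidders lose, so their payoff is 0.

Kira 0, Yusuf 0, Frank 590, Oren 0, Ben 0, Chloe 0.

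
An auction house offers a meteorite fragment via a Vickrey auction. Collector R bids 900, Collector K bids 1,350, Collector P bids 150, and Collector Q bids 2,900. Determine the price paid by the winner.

1,350

Bids in descending order: Collector Q 2,900; Collector K 1,350; Collector R 900; Collector P 150.
Collector Q has the highest bid, so Collector Q wins.
The second-highest bid is 1,350, so that is what Collector Q pays.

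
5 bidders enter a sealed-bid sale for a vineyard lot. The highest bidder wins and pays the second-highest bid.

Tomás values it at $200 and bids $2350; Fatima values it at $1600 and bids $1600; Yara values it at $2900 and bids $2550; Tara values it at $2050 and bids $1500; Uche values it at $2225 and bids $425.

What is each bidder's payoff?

Tomás $0, Fatima $0, Yara $550, Tara $0, Uche $0.

Ordered from highest: Yara $2550, then Tomás $2350, then Fatima $1600, then Tara $1500, then Uche $425.
Yara has the top bid and wins; the price is the second-highest bid, $2350.
Yara's payoff = $2900 − $2350 = $550. All other bidders lose, so their payoff is 0.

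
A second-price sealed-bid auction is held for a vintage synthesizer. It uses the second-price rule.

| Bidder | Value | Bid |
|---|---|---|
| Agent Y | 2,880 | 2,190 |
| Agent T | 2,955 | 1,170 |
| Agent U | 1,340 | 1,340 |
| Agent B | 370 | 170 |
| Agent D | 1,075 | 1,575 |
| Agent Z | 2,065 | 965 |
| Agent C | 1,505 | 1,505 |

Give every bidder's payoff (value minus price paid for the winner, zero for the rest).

Payoffs: Agent Y 1,305, Agent T 0, Agent U 0, Agent B 0, Agent D 0, Agent Z 0, Agent C 0.

Bids in descending order: Agent Y 2,190 > Agent D 1,575 > Agent C 1,505 > Agent U 1,340 > Agent T 1,170 > Agent Z 965 > Agent B 170.
Agent Y has the top bid and wins; the price is the second-highest bid, 1,575.
Agent Y's payoff = 2,880 − 1,575 = 1,305. All other bidders lose, so their payoff is 0.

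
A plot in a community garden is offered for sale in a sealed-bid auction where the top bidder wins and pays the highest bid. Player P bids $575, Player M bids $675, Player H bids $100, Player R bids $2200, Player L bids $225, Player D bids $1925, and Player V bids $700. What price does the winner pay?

$2200

Bids in descending order: Player R $2200, then Player D $1925, then Player V $700, then Player M $675, then Player P $575, then Player L $225, then Player H $100.
Player R is the highest bidder, so Player R wins.
Under the first-price rule, the price is the highest bid: $2200.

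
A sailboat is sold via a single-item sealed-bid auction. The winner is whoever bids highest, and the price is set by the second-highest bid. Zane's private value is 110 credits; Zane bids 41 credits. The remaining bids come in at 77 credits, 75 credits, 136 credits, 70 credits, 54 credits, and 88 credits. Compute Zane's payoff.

Highest competing bid: 136 credits.
Zane's bid 41 credits is not the highest, so Zane loses, pays nothing, and earns zero payoff.

0 credits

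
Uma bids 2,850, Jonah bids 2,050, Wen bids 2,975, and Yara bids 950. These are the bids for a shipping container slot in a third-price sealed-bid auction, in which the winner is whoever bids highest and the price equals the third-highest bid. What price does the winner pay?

Bids in descending order: Wen 2,975, then Uma 2,850, then Jonah 2,050, then Yara 950.
Wen is the highest bidder, so Wen wins.
Under the third-price rule, the price is the third-highest bid: 2,050.

Price paid: 2,050.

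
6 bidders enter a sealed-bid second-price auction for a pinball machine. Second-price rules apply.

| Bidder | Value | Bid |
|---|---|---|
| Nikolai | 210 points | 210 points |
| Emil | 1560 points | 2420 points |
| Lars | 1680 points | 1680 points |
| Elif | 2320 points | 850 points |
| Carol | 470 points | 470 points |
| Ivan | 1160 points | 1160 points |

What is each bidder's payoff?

Nikolai 0 points, Emil -120 points, Lars 0 points, Elif 0 points, Carol 0 points, Ivan 0 points.

Ordered from highest: Emil 2420 points, then Lars 1680 points, then Ivan 1160 points, then Elif 850 points, then Carol 470 points, then Nikolai 210 points.
Emil has the top bid and wins; the price is the second-highest bid, 1680 points.
Emil's payoff = 1560 points − 1680 points = -120 points. All other bidders lose, so their payoff is 0.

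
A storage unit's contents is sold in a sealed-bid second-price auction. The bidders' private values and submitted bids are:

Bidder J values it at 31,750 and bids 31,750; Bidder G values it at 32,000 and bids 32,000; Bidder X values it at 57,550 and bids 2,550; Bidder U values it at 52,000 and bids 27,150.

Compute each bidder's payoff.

Sorted high to low: Bidder G 32,000, then Bidder J 31,750, then Bidder U 27,150, then Bidder X 2,550.
Bidder G has the top bid and wins; the price is the second-highest bid, 31,750.
Bidder G's payoff = 32,000 − 31,750 = 250. All other bidders lose, so their payoff is 0.

Bidder J 0, Bidder G 250, Bidder X 0, Bidder U 0.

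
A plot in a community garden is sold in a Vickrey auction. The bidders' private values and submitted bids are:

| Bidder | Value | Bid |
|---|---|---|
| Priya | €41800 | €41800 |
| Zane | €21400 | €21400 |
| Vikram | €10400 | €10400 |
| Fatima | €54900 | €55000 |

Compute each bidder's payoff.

Ordered from highest: Fatima €55000; Priya €41800; Zane €21400; Vikram €10400.
Fatima has the top bid and wins; the price is the second-highest bid, €41800.
Fatima's payoff = €54900 − €41800 = €13100. All other bidders lose, so their payoff is 0.

Priya €0, Zane €0, Vikram €0, Fatima €13100.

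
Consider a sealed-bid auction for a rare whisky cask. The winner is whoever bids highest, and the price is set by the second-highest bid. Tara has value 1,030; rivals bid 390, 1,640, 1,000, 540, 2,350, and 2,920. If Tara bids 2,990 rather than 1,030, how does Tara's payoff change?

The highest competing bid is 2,920.
Bidding truthfully at 1,030: the top bid is 2,920 (a rival), so Tara loses. Payoff = 0.
Bidding 2,990: Tara has the top bid, wins, and pays the second-highest bid 2,920. Payoff = 1,030 − 2,920 = -1,890.
Change = -1,890 − 0 = -1,890.

Change in payoff: -1,890.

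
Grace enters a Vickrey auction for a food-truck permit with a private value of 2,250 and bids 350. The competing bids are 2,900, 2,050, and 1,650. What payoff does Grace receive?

Grace's payoff: 0.

Highest competing bid: 2,900.
Grace's bid 350 is not the highest, so Grace loses, pays nothing, and earns zero payoff.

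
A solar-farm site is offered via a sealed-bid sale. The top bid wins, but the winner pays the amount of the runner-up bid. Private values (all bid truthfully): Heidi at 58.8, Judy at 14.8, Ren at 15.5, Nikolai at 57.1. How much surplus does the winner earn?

Surplus = 1.7.

Sorted high to low: Heidi 58.8, then Nikolai 57.1, then Ren 15.5, then Judy 14.8.
Heidi wins with the top bid and pays the second-highest, 57.1.
Surplus = 58.8 − 57.1 = 1.7.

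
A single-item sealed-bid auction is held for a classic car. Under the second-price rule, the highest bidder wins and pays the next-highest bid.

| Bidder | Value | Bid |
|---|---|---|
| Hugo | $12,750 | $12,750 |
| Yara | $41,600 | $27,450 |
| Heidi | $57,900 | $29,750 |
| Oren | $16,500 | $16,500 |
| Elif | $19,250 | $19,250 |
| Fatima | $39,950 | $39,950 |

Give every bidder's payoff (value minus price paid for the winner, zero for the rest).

Hugo $0, Yara $0, Heidi $0, Oren $0, Elif $0, Fatima $10,200.

Ranking the bids: Fatima $39,950, then Heidi $29,750, then Yara $27,450, then Elif $19,250, then Oren $16,500, then Hugo $12,750.
Fatima has the top bid and wins; the price is the second-highest bid, $29,750.
Fatima's payoff = $39,950 − $29,750 = $10,200. All other bidders lose, so their payoff is 0.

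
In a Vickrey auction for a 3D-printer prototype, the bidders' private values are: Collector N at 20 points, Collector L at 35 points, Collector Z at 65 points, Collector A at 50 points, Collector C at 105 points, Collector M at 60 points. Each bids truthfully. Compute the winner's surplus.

Ranking the bids: Collector C 105 points, then Collector Z 65 points, then Collector M 60 points, then Collector A 50 points, then Collector L 35 points, then Collector N 20 points.
Collector C wins with the top bid and pays the second-highest, 65 points.
Surplus = 105 points − 65 points = 40 points.

Surplus = 40 points.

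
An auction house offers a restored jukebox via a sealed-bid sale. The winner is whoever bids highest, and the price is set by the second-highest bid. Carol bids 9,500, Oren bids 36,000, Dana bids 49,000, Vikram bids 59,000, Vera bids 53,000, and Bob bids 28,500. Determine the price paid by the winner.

53,000

Sorted high to low: Vikram 59,000, then Vera 53,000, then Dana 49,000, then Oren 36,000, then Bob 28,500, then Carol 9,500.
Vikram has the highest bid, so Vikram wins.
The second-highest bid is 53,000, so that is what Vikram pays.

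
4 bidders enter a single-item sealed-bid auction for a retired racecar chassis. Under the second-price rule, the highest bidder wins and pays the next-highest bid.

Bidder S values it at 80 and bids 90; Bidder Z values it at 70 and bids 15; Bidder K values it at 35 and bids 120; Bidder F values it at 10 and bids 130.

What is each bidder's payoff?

Bidder S 0, Bidder Z 0, Bidder K 0, Bidder F -110.

Sorted high to low: Bidder F 130 > Bidder K 120 > Bidder S 90 > Bidder Z 15.
Bidder F has the top bid and wins; the price is the second-highest bid, 120.
Bidder F's payoff = 10 − 120 = -110. All other bidders lose, so their payoff is 0.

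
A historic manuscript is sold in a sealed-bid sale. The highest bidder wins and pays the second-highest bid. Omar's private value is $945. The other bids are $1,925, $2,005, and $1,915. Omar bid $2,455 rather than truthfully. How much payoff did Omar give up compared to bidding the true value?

Regret: $1,060.

The highest competing bid is $2,005.
Bidding truthfully at $945: the top bid is $2,005 (a rival), so Omar loses. Payoff = $0.
Bidding $2,455: Omar has the top bid, wins, and pays the second-highest bid $2,005. Payoff = $945 − $2,005 = -$1,060.
Regret = truthful payoff − actual payoff = $0 − -$1,060 = $1,060.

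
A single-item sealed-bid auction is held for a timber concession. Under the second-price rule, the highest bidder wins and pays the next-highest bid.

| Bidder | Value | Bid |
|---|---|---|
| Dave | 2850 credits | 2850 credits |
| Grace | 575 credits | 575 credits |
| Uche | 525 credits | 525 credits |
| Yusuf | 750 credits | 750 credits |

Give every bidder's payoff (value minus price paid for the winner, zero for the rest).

Dave 2100 credits, Grace 0 credits, Uche 0 credits, Yusuf 0 credits.

Ordered from highest: Dave 2850 credits, then Yusuf 750 credits, then Grace 575 credits, then Uche 525 credits.
Dave has the top bid and wins; the price is the second-highest bid, 750 credits.
Dave's payoff = 2850 credits − 750 credits = 2100 credits. All other bidders lose, so their payoff is 0.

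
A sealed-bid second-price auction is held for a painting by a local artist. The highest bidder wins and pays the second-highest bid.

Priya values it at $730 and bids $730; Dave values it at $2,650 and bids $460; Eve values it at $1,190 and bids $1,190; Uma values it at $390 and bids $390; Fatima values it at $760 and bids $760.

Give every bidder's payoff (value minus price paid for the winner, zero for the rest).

Ranking the bids: Eve $1,190 > Fatima $760 > Priya $730 > Dave $460 > Uma $390.
Eve has the top bid and wins; the price is the second-highest bid, $760.
Eve's payoff = $1,190 − $760 = $430. All other bidders lose, so their payoff is 0.

Payoffs: Priya $0, Dave $0, Eve $430, Uma $0, Fatima $0.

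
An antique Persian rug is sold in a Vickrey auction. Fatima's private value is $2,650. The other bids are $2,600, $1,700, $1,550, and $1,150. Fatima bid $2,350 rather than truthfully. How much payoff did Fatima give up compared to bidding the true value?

The highest competing bid is $2,600.
Bidding truthfully at $2,650: Fatima has the top bid, wins, and pays the second-highest bid $2,600. Payoff = $2,650 − $2,600 = $50.
Bidding $2,350: the top bid is $2,600 (a rival), so Fatima loses. Payoff = $0.
Regret = truthful payoff − actual payoff = $50 − $0 = $50.

Regret: $50.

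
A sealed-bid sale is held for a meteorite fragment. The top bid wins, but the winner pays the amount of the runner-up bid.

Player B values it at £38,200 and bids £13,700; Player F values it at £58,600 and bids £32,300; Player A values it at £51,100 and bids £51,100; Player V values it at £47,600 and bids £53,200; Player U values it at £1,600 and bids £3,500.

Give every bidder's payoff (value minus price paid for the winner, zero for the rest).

Payoffs: Player B £0, Player F £0, Player A £0, Player V -£3,500, Player U £0.

Bids in descending order: Player V £53,200; Player A £51,100; Player F £32,300; Player B £13,700; Player U £3,500.
Player V has the top bid and wins; the price is the second-highest bid, £51,100.
Player V's payoff = £47,600 − £51,100 = -£3,500. All other bidders lose, so their payoff is 0.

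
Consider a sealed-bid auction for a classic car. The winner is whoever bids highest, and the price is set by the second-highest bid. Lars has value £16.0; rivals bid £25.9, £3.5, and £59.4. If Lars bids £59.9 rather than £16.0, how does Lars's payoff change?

The highest competing bid is £59.4.
Bidding truthfully at £16.0: the top bid is £59.4 (a rival), so Lars loses. Payoff = £0.0.
Bidding £59.9: Lars has the top bid, wins, and pays the second-highest bid £59.4. Payoff = £16.0 − £59.4 = -£43.4.
Change = -£43.4 − £0.0 = -£43.4.
Deviating from a truthful bid can only lose payoff in a second-price auction — never gain.

-£43.4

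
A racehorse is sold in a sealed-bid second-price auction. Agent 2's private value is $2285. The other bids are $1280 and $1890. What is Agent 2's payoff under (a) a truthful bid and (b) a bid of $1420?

Truthful: $395; alternative: $0.

The highest competing bid is $1890.
Bidding truthfully at $2285: Agent 2 has the top bid, wins, and pays the second-highest bid $1890. Payoff = $2285 − $1890 = $395.
Bidding $1420: the top bid is $1890 (a rival), so Agent 2 loses. Payoff = $0.
This is the dominant-strategy logic: truthful bidding weakly beats any alternative.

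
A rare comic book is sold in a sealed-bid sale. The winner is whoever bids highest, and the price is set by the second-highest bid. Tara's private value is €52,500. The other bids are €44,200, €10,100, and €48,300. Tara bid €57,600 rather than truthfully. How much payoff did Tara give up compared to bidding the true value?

The highest competing bid is €48,300.
Bidding truthfully at €52,500: Tara has the top bid, wins, and pays the second-highest bid €48,300. Payoff = €52,500 − €48,300 = €4,200.
Bidding €57,600: Tara has the top bid, wins, and pays the second-highest bid €48,300. Payoff = €52,500 − €48,300 = €4,200.
Regret = truthful payoff − actual payoff = €4,200 − €4,200 = €0.
The bid only affects whether you win, not the price — here both bids land on the same side of the top rival bid, so the deviation is payoff-neutral.

Regret: €0.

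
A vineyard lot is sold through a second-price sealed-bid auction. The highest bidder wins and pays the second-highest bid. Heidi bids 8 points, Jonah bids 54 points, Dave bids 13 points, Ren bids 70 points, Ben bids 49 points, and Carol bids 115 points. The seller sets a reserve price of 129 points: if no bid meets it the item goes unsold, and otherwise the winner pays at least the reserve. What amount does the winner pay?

unsold

Ranking the bids: Carol 115 points; Ren 70 points; Jonah 54 points; Ben 49 points; Dave 13 points; Heidi 8 points.
The top bid 115 points is below the reserve 129 points, so the item goes unsold and nothing is paid.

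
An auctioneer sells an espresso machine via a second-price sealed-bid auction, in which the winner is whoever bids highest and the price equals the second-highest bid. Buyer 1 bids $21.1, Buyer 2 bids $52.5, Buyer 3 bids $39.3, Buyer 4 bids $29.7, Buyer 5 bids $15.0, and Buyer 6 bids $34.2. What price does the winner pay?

Bids in descending order: Buyer 2 $52.5 > Buyer 3 $39.3 > Buyer 6 $34.2 > Buyer 4 $29.7 > Buyer 1 $21.1 > Buyer 5 $15.0.
Buyer 2 is the highest bidder, so Buyer 2 wins.
Under the second-price rule, the price is the second-highest bid: $39.3.

The winner pays $39.3.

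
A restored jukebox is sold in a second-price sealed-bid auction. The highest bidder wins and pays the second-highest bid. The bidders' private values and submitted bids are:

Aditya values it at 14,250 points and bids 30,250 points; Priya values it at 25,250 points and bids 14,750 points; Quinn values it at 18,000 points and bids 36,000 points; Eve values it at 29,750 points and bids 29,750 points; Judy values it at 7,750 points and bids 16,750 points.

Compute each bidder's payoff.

Payoffs: Aditya 0 points, Priya 0 points, Quinn -12,250 points, Eve 0 points, Judy 0 points.

Ordered from highest: Quinn 36,000 points; Aditya 30,250 points; Eve 29,750 points; Judy 16,750 points; Priya 14,750 points.
Quinn has the top bid and wins; the price is the second-highest bid, 30,250 points.
Quinn's payoff = 18,000 points − 30,250 points = -12,250 points. All other bidders lose, so their payoff is 0.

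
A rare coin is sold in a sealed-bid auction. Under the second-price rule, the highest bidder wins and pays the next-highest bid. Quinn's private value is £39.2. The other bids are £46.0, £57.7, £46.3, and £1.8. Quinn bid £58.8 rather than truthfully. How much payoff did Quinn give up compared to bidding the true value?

The highest competing bid is £57.7.
Bidding truthfully at £39.2: the top bid is £57.7 (a rival), so Quinn loses. Payoff = £0.0.
Bidding £58.8: Quinn has the top bid, wins, and pays the second-highest bid £57.7. Payoff = £39.2 − £57.7 = -£18.5.
Regret = truthful payoff − actual payoff = £0.0 − -£18.5 = £18.5.

Payoff forgone: £18.5.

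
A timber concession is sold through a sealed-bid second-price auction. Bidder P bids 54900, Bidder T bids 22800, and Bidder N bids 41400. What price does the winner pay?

41400

Bids in descending order: Bidder P 54900 > Bidder N 41400 > Bidder T 22800.
Bidder P has the highest bid, so Bidder P wins.
The second-highest bid is 41400, so that is what Bidder P pays.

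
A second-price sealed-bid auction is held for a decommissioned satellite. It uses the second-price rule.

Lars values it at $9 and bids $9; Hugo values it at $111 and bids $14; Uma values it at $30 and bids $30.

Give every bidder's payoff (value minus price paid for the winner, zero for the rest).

Payoffs: Lars $0, Hugo $0, Uma $16.

Bids in descending order: Uma $30, then Hugo $14, then Lars $9.
Uma has the top bid and wins; the price is the second-highest bid, $14.
Uma's payoff = $30 − $14 = $16. All other bidders lose, so their payoff is 0.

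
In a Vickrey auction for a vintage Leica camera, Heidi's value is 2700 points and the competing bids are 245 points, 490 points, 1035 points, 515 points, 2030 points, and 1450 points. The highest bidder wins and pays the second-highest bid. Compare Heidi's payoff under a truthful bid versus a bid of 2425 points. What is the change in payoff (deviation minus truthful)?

Payoff change: 0 points.

The highest competing bid is 2030 points.
Bidding truthfully at 2700 points: Heidi has the top bid, wins, and pays the second-highest bid 2030 points. Payoff = 2700 points − 2030 points = 670 points.
Bidding 2425 points: Heidi has the top bid, wins, and pays the second-highest bid 2030 points. Payoff = 2700 points − 2030 points = 670 points.
Change = 670 points − 670 points = 0 points.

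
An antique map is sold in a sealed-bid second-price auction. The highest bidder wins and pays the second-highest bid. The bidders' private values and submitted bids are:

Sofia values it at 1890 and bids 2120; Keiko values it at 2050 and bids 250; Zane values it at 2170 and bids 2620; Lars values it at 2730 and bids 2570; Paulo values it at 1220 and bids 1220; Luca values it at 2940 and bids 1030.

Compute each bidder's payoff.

Sofia 0, Keiko 0, Zane -400, Lars 0, Paulo 0, Luca 0.

Ordered from highest: Zane 2620; Lars 2570; Sofia 2120; Paulo 1220; Luca 1030; Keiko 250.
Zane has the top bid and wins; the price is the second-highest bid, 2570.
Zane's payoff = 2170 − 2570 = -400. All other bidders lose, so their payoff is 0.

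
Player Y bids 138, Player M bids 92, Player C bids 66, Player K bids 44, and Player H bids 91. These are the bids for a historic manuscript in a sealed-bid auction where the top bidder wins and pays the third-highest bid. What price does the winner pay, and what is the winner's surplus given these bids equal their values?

Price 91; surplus 47.

Bids in descending order: Player Y 138 > Player M 92 > Player H 91 > Player C 66 > Player K 44.
Player Y is the highest bidder, so Player Y wins.
Under the third-price rule, the price is the third-highest bid: 91.
Surplus = 138 − 91 = 47.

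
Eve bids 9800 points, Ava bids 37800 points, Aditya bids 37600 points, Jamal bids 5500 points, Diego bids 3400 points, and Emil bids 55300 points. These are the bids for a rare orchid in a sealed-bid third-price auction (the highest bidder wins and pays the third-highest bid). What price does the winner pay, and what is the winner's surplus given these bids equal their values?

Price 37600 points; surplus 17700 points.

Sorted high to low: Emil 55300 points; Ava 37800 points; Aditya 37600 points; Eve 9800 points; Jamal 5500 points; Diego 3400 points.
Emil is the highest bidder, so Emil wins.
Under the third-price rule, the price is the third-highest bid: 37600 points.
Surplus = 55300 points − 37600 points = 17700 points.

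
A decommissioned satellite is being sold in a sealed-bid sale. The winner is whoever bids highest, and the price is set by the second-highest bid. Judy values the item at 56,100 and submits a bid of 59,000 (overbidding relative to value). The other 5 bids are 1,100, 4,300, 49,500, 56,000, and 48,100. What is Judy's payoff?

Judy's payoff: 100.

Highest competing bid: 56,000.
Judy's bid 59,000 is the highest overall, so Judy wins and pays the second-highest bid, 56,000.
Payoff = value − price = 56,100 − 56,000 = 100.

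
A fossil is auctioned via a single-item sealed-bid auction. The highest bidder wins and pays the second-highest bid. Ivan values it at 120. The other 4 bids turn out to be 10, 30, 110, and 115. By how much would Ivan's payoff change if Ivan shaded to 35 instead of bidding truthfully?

The highest competing bid is 115.
Bidding truthfully at 120: Ivan has the top bid, wins, and pays the second-highest bid 115. Payoff = 120 − 115 = 5.
Bidding 35: the top bid is 115 (a rival), so Ivan loses. Payoff = 0.
Change = 0 − 5 = -5.
Deviating from a truthful bid can only lose payoff in a second-price auction — never gain.

Payoff change: -5.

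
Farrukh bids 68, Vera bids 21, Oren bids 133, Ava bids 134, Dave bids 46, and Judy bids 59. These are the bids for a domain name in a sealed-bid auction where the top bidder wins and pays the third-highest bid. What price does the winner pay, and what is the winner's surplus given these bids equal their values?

Price 68; surplus 66.

Bids in descending order: Ava 134 > Oren 133 > Farrukh 68 > Judy 59 > Dave 46 > Vera 21.
Ava is the highest bidder, so Ava wins.
Under the third-price rule, the price is the third-highest bid: 68.
Surplus = 134 − 68 = 66.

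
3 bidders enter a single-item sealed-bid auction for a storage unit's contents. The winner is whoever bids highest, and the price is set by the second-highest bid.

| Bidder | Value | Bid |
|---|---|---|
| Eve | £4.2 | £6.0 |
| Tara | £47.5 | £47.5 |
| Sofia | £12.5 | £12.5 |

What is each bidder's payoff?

Ordered from highest: Tara £47.5; Sofia £12.5; Eve £6.0.
Tara has the top bid and wins; the price is the second-highest bid, £12.5.
Tara's payoff = £47.5 − £12.5 = £35.0. All other bidders lose, so their payoff is 0.

Payoffs: Eve £0.0, Tara £35.0, Sofia £0.0.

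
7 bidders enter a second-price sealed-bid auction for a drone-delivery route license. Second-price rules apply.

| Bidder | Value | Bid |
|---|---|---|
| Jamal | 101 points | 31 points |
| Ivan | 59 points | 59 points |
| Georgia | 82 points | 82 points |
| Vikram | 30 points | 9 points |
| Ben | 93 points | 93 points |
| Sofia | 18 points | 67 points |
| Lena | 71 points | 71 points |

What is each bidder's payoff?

Bids in descending order: Ben 93 points, then Georgia 82 points, then Lena 71 points, then Sofia 67 points, then Ivan 59 points, then Jamal 31 points, then Vikram 9 points.
Ben has the top bid and wins; the price is the second-highest bid, 82 points.
Ben's payoff = 93 points − 82 points = 11 points. All other bidders lose, so their payoff is 0.

Jamal 0 points, Ivan 0 points, Georgia 0 points, Vikram 0 points, Ben 11 points, Sofia 0 points, Lena 0 points.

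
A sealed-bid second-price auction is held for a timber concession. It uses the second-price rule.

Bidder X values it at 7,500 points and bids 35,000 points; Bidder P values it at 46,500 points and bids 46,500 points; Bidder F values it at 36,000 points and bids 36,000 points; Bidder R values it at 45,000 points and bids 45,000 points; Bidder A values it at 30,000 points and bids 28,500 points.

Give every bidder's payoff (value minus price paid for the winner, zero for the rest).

Payoffs: Bidder X 0 points, Bidder P 1,500 points, Bidder F 0 points, Bidder R 0 points, Bidder A 0 points.

Bids in descending order: Bidder P 46,500 points, then Bidder R 45,000 points, then Bidder F 36,000 points, then Bidder X 35,000 points, then Bidder A 28,500 points.
Bidder P has the top bid and wins; the price is the second-highest bid, 45,000 points.
Bidder P's payoff = 46,500 points − 45,000 points = 1,500 points. All other bidders lose, so their payoff is 0.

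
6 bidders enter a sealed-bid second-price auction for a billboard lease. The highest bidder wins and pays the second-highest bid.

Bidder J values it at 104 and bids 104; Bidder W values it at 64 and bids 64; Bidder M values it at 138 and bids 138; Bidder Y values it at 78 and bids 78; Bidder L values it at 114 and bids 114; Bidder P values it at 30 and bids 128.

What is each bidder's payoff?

Ordered from highest: Bidder M 138 > Bidder P 128 > Bidder L 114 > Bidder J 104 > Bidder Y 78 > Bidder W 64.
Bidder M has the top bid and wins; the price is the second-highest bid, 128.
Bidder M's payoff = 138 − 128 = 10. All other bidders lose, so their payoff is 0.

Payoffs: Bidder J 0, Bidder W 0, Bidder M 10, Bidder Y 0, Bidder L 0, Bidder P 0.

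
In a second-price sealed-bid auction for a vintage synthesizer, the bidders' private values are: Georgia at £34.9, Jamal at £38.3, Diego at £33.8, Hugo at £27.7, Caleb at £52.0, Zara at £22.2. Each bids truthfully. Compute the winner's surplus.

£13.7

Bids in descending order: Caleb £52.0 > Jamal £38.3 > Georgia £34.9 > Diego £33.8 > Hugo £27.7 > Zara £22.2.
Caleb wins with the top bid and pays the second-highest, £38.3.
Surplus = £52.0 − £38.3 = £13.7.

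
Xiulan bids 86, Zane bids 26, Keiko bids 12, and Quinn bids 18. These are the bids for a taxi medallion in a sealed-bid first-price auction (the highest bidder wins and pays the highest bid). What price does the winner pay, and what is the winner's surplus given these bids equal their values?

The winner pays 86 for a surplus of 0.

Ranking the bids: Xiulan 86; Zane 26; Quinn 18; Keiko 12.
Xiulan is the highest bidder, so Xiulan wins.
Under the first-price rule, the price is the highest bid: 86.
Surplus = 86 − 86 = 0.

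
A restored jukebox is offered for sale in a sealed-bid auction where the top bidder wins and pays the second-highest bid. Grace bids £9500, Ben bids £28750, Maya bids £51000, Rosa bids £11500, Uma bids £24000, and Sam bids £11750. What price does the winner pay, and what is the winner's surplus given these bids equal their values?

The winner pays £28750 for a surplus of £22250.

Bids in descending order: Maya £51000; Ben £28750; Uma £24000; Sam £11750; Rosa £11500; Grace £9500.
Maya is the highest bidder, so Maya wins.
Under the second-price rule, the price is the second-highest bid: £28750.
Surplus = £51000 − £28750 = £22250.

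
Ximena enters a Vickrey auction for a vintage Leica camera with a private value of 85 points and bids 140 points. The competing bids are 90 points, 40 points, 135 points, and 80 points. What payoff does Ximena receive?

-50 points

Highest competing bid: 135 points.
Ximena's bid 140 points is the highest overall, so Ximena wins and pays the second-highest bid, 135 points.
Payoff = value − price = 85 points − 135 points = -50 points.
Overbidding won the item at a price above value — truthful bidding would have avoided this loss.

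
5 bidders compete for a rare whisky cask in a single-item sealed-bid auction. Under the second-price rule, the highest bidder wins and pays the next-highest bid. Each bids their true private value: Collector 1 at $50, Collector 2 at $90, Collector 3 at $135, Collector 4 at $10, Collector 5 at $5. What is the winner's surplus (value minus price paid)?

Sorted high to low: Collector 3 $135; Collector 2 $90; Collector 1 $50; Collector 4 $10; Collector 5 $5.
Collector 3 wins with the top bid and pays the second-highest, $90.
Surplus = $135 − $90 = $45.

Winner's surplus: $45.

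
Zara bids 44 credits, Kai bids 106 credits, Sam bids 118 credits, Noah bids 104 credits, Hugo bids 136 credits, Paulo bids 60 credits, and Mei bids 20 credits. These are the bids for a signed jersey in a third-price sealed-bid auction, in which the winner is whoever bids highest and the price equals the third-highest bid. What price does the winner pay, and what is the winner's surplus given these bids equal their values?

Ranking the bids: Hugo 136 credits, then Sam 118 credits, then Kai 106 credits, then Noah 104 credits, then Paulo 60 credits, then Zara 44 credits, then Mei 20 credits.
Hugo is the highest bidder, so Hugo wins.
Under the third-price rule, the price is the third-highest bid: 106 credits.
Surplus = 136 credits − 106 credits = 30 credits.

Price 106 credits; surplus 30 credits.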